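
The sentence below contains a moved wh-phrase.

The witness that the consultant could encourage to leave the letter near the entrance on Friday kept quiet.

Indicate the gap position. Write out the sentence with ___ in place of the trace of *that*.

'that' functions as the direct object of 'encourage'. The gap is right after 'encourage'.

The witness that the consultant could encourage ___ to leave the letter near the entrance on Friday kept quiet.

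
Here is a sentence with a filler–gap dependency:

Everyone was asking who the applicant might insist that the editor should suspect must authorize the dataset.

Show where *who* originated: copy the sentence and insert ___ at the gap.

Underlying clause: The applicant might insist that the editor should suspect who must authorize the dataset.
'who' is the subject of the clause embedded under 'suspect'. The gap is right after 'suspect'.

Everyone was asking who the applicant might insist that the editor should suspect ___ must authorize the dataset.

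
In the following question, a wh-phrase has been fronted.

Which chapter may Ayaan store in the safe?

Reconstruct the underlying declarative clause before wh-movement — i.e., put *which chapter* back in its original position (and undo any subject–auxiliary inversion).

Ayaan may store which chapter in the safe.

'which chapter' functions as the direct object of 'store'. Wh-movement fronts it, leaving a gap right after 'store':
Which chapter may Ayaan store ___ in the safe?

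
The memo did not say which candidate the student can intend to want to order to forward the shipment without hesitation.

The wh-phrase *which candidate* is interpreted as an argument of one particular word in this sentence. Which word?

order

Pre-movement form: The student can intend to want to order which candidate to forward the shipment without hesitation.
The filler 'which candidate' is interpreted as the direct object of 'order'. It moves to the left edge, and the trace sits right after 'order':
The memo did not say which candidate the student can intend to want to order ___ to forward the shipment without hesitation.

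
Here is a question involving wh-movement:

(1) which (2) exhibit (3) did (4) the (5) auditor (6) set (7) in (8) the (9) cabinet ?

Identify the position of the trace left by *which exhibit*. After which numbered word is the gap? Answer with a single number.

6

Underlying clause: The auditor did set which exhibit in the cabinet.
'which exhibit' is the direct object of 'set'. It moves to the left edge, and the trace sits right after 'set':
Which exhibit did the auditor set ___ in the cabinet?
'set' is word 6.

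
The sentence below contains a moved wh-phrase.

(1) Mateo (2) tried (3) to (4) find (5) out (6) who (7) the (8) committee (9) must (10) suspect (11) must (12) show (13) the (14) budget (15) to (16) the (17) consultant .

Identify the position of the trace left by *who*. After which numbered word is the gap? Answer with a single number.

10

Pre-movement form: The committee must suspect who must show the budget to the consultant.
'who' is the subject of the clause embedded under 'suspect'. Fronting leaves a gap immediately after 'suspect':
Mateo tried to find out who the committee must suspect ___ must show the budget to the consultant.
'suspect' is word 10.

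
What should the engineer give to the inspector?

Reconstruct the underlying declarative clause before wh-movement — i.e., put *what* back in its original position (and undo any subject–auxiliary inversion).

The engineer should give what to the inspector.

'what' is the direct object of 'give'. Wh-movement fronts it, leaving a gap right after 'give':
What should the engineer give ___ to the inspector?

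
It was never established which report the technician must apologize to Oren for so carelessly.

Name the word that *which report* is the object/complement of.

Pre-movement form: The technician must apologize to Oren for which report so carelessly.
'which report' functions as the object of the preposition 'for'. Wh-movement fronts it, leaving a gap right after 'for':
It was never established which report the technician must apologize to Oren for ___ so carelessly.

for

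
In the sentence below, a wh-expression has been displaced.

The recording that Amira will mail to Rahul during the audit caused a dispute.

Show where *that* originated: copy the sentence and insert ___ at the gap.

The recording that Amira will mail ___ to Rahul during the audit caused a dispute.

'that' is the direct object of 'mail'. The gap is right after 'mail'.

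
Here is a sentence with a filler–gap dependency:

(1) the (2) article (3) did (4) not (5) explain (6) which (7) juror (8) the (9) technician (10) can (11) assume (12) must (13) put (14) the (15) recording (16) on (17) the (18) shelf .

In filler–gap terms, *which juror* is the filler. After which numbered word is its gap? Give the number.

11

Pre-movement form: The technician can assume which juror must put the recording on the shelf.
'which juror' functions as the subject of the clause embedded under 'assume'. Wh-movement fronts it, leaving a gap right after 'assume':
The article did not explain which juror the technician can assume ___ must put the recording on the shelf.
'assume' is word 11.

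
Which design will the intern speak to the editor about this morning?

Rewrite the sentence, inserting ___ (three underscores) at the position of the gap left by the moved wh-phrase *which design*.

Pre-movement form: The intern will speak to the editor about which design this morning.
'which design' is the object of the preposition 'about'. The gap is right after 'about'.

Which design will the intern speak to the editor about ___ this morning?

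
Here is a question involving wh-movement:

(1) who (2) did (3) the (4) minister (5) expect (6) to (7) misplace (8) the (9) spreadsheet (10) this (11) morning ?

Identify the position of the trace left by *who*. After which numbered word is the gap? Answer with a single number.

5

In situ: The minister did expect who to misplace the spreadsheet this morning.
'who' functions as the direct object of 'expect'. Fronting leaves a gap immediately after 'expect':
Who did the minister expect ___ to misplace the spreadsheet this morning?
'expect' is word 5.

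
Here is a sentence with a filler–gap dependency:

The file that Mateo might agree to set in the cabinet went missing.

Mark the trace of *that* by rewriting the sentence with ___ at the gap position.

'that' functions as the direct object of 'set'. The gap is right after 'set'.

The file that Mateo might agree to set ___ in the cabinet went missing.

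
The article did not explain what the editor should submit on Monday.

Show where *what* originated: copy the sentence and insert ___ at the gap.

The article did not explain what the editor should submit ___ on Monday.

Before movement: The editor should submit what on Monday.
'what' is the direct object of 'submit'. The gap is right after 'submit'.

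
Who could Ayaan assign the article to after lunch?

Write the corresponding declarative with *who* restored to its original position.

Ayaan could assign the article to who after lunch.

The filler 'who' is interpreted as the object of the preposition 'to' (recipient of 'assign'). Fronting leaves a gap immediately after 'to':
Who could Ayaan assign the article to ___ after lunch?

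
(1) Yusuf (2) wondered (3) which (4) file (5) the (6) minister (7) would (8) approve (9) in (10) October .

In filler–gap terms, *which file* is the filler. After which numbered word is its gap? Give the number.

8

Before movement: The minister would approve which file in October.
'which file' is the direct object of 'approve'. It moves to the left edge, and the trace sits right after 'approve':
Yusuf wondered which file the minister would approve ___ in October.
'approve' is word 8.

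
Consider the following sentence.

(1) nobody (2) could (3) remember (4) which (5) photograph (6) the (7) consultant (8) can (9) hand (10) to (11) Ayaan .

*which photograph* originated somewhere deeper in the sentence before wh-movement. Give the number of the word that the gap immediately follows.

9

Before movement: The consultant can hand which photograph to Ayaan.
'which photograph' functions as the direct object of 'hand'. Wh-movement fronts it, leaving a gap right after 'hand':
Nobody could remember which photograph the consultant can hand ___ to Ayaan.
'hand' is word 9.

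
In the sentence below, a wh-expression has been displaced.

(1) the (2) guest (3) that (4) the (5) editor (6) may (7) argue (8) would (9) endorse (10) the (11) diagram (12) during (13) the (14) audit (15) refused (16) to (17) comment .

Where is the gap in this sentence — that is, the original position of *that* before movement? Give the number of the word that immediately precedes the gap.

'that' is the subject of the clause embedded under 'argue'. Fronting leaves a gap immediately after 'argue':
The guest that the editor may argue ___ would endorse the diagram during the audit refused to comment.
'argue' is word 7.

7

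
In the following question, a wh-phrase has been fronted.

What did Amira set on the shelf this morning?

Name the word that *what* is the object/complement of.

set

Underlying clause: Amira did set what on the shelf this morning.
'what' is the direct object of 'set'. It moves to the left edge, and the trace sits right after 'set':
What did Amira set ___ on the shelf this morning?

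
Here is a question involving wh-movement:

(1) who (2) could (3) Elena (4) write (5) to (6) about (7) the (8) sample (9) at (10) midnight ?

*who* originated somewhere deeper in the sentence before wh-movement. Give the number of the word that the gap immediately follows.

5

Pre-movement form: Elena could write to who about the sample at midnight.
'who' is the object of the preposition 'to'. Wh-movement fronts it, leaving a gap right after 'to':
Who could Elena write to ___ about the sample at midnight?
'to' is word 5.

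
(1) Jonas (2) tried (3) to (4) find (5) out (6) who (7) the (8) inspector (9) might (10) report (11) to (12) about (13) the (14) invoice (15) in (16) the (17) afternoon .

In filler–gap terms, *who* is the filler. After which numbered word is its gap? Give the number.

Pre-movement form: The inspector might report to who about the invoice in the afternoon.
'who' is the object of the preposition 'to'. Fronting leaves a gap immediately after 'to':
Jonas tried to find out who the inspector might report to ___ about the invoice in the afternoon.
'to' is word 11.

11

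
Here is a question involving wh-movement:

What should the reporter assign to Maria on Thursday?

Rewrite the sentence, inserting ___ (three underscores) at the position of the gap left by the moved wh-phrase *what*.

What should the reporter assign ___ to Maria on Thursday?

In situ: The reporter should assign what to Maria on Thursday.
'what' functions as the direct object of 'assign'. The gap is right after 'assign'.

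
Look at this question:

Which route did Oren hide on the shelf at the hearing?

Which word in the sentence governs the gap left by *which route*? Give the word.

Pre-movement form: Oren did hide which route on the shelf at the hearing.
The filler 'which route' is interpreted as the direct object of 'hide'. Wh-movement fronts it, leaving a gap right after 'hide':
Which route did Oren hide ___ on the shelf at the hearing?

hide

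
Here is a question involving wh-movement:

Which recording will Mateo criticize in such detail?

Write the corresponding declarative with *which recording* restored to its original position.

Mateo will criticize which recording in such detail.

'which recording' functions as the direct object of 'criticize'. It moves to the left edge, and the trace sits right after 'criticize':
Which recording will Mateo criticize ___ in such detail?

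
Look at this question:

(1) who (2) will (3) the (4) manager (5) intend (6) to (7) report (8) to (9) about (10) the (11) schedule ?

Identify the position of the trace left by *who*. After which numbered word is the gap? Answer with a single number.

8

Underlying clause: The manager will intend to report to who about the schedule.
'who' is the object of the preposition 'to'. It moves to the left edge, and the trace sits right after 'to':
Who will the manager intend to report to ___ about the schedule?
'to' is word 8.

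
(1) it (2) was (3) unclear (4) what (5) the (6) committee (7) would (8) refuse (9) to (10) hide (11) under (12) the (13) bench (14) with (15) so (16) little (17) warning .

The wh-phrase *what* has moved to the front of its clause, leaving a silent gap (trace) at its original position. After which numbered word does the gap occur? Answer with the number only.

10

In situ: The committee would refuse to hide what under the bench with so little warning.
'what' functions as the direct object of 'hide'. Fronting leaves a gap immediately after 'hide':
It was unclear what the committee would refuse to hide ___ under the bench with so little warning.
'hide' is word 10.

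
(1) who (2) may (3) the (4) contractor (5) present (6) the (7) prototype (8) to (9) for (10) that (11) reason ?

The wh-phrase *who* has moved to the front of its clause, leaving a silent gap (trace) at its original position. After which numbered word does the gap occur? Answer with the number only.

Before movement: The contractor may present the prototype to who for that reason.
'who' is the object of the preposition 'to' (recipient of 'present'). Wh-movement fronts it, leaving a gap right after 'to':
Who may the contractor present the prototype to ___ for that reason?
'to' is word 8.

8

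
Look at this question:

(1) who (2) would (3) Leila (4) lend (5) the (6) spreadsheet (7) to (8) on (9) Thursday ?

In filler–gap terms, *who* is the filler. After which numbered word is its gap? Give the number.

7

Pre-movement form: Leila would lend the spreadsheet to who on Thursday.
'who' is the object of the preposition 'to' (recipient of 'lend'). It moves to the left edge, and the trace sits right after 'to':
Who would Leila lend the spreadsheet to ___ on Thursday?
'to' is word 7.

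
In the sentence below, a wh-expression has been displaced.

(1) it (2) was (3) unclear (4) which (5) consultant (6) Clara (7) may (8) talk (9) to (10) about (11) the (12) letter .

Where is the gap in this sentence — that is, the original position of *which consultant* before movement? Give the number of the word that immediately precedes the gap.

9

Pre-movement form: Clara may talk to which consultant about the letter.
'which consultant' functions as the object of the preposition 'to'. Fronting leaves a gap immediately after 'to':
It was unclear which consultant Clara may talk to ___ about the letter.
'to' is word 9.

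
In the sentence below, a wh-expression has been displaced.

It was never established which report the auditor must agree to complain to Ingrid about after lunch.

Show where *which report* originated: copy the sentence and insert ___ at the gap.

Underlying clause: The auditor must agree to complain to Ingrid about which report after lunch.
The filler 'which report' is interpreted as the object of the preposition 'about'. The gap is right after 'about'.

It was never established which report the auditor must agree to complain to Ingrid about ___ after lunch.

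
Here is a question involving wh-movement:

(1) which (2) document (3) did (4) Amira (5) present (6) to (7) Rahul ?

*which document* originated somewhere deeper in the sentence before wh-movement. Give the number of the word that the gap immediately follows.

Underlying clause: Amira did present which document to Rahul.
'which document' is the direct object of 'present'. It moves to the left edge, and the trace sits right after 'present':
Which document did Amira present ___ to Rahul?
'present' is word 5.

5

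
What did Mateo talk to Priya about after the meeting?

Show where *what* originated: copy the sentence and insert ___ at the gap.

What did Mateo talk to Priya about ___ after the meeting?

In situ: Mateo did talk to Priya about what after the meeting.
'what' is the object of the preposition 'about'. The gap is right after 'about'.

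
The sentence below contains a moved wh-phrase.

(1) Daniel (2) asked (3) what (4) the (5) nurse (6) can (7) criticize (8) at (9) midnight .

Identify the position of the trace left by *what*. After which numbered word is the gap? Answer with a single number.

7

Underlying clause: The nurse can criticize what at midnight.
'what' is the direct object of 'criticize'. Wh-movement fronts it, leaving a gap right after 'criticize':
Daniel asked what the nurse can criticize ___ at midnight.
'criticize' is word 7.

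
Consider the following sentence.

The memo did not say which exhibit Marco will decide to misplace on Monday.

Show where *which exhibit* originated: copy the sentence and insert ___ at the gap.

The memo did not say which exhibit Marco will decide to misplace ___ on Monday.

Pre-movement form: Marco will decide to misplace which exhibit on Monday.
'which exhibit' is the direct object of 'misplace'. The gap is right after 'misplace'.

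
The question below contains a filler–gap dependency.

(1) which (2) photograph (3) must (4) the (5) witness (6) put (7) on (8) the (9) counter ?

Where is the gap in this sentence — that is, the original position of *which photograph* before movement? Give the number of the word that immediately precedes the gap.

Before movement: The witness must put which photograph on the counter.
'which photograph' is the direct object of 'put'. It moves to the left edge, and the trace sits right after 'put':
Which photograph must the witness put ___ on the counter?
'put' is word 6.

6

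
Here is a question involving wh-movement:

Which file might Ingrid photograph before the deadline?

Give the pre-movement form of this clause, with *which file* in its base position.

Ingrid might photograph which file before the deadline.

The filler 'which file' is interpreted as the direct object of 'photograph'. Fronting leaves a gap immediately after 'photograph':
Which file might Ingrid photograph ___ before the deadline?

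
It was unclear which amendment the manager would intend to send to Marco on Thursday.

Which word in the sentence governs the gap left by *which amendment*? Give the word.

Pre-movement form: The manager would intend to send which amendment to Marco on Thursday.
The filler 'which amendment' is interpreted as the direct object of 'send'. It moves to the left edge, and the trace sits right after 'send':
It was unclear which amendment the manager would intend to send ___ to Marco on Thursday.

send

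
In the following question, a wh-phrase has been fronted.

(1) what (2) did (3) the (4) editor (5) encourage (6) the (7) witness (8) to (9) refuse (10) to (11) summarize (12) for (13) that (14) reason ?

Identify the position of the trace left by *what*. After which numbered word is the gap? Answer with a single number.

11

Underlying clause: The editor did encourage the witness to refuse to summarize what for that reason.
'what' is the direct object of 'summarize'. Wh-movement fronts it, leaving a gap right after 'summarize':
What did the editor encourage the witness to refuse to summarize ___ for that reason?
'summarize' is word 11.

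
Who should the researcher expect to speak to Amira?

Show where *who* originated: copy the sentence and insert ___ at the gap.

Before movement: The researcher should expect who to speak to Amira.
The filler 'who' is interpreted as the direct object of 'expect'. The gap is right after 'expect'.

Who should the researcher expect ___ to speak to Amira?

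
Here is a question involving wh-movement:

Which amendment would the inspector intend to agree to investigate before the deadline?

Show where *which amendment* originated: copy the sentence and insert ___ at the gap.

Which amendment would the inspector intend to agree to investigate ___ before the deadline?

Pre-movement form: The inspector would intend to agree to investigate which amendment before the deadline.
'which amendment' functions as the direct object of 'investigate'. The gap is right after 'investigate'.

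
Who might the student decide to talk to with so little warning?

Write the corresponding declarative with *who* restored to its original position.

The student might decide to talk to who with so little warning.

'who' is the object of the preposition 'to'. Fronting leaves a gap immediately after 'to':
Who might the student decide to talk to ___ with so little warning?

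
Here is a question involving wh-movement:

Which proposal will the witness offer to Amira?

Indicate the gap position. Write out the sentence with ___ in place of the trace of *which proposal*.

Before movement: The witness will offer which proposal to Amira.
The filler 'which proposal' is interpreted as the direct object of 'offer'. The gap is right after 'offer'.

Which proposal will the witness offer ___ to Amira?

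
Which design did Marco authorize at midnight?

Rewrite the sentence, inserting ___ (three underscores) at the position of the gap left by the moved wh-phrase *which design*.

Which design did Marco authorize ___ at midnight?

Before movement: Marco did authorize which design at midnight.
'which design' functions as the direct object of 'authorize'. The gap is right after 'authorize'.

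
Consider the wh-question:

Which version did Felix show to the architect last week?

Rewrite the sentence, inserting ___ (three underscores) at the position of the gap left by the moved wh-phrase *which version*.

Which version did Felix show ___ to the architect last week?

Before movement: Felix did show which version to the architect last week.
'which version' is the direct object of 'show'. The gap is right after 'show'.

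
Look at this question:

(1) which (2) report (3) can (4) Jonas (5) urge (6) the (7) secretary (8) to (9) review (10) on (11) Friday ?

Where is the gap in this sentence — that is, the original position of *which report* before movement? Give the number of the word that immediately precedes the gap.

9

Before movement: Jonas can urge the secretary to review which report on Friday.
The filler 'which report' is interpreted as the direct object of 'review'. It moves to the left edge, and the trace sits right after 'review':
Which report can Jonas urge the secretary to review ___ on Friday?
'review' is word 9.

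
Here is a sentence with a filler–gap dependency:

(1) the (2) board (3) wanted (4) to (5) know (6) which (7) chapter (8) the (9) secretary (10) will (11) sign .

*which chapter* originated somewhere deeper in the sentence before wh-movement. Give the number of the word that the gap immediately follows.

11

Pre-movement form: The secretary will sign which chapter.
The filler 'which chapter' is interpreted as the direct object of 'sign'. It moves to the left edge, and the trace sits right after 'sign':
The board wanted to know which chapter the secretary will sign ___.
'sign' is word 11.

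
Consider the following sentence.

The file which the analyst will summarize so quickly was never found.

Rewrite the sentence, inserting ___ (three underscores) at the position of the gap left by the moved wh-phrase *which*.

The file which the analyst will summarize ___ so quickly was never found.

The filler 'which' is interpreted as the direct object of 'summarize'. The gap is right after 'summarize'.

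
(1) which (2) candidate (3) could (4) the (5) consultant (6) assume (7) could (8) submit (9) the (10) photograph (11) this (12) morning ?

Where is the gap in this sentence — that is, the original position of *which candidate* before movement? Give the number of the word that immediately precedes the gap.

6

Before movement: The consultant could assume which candidate could submit the photograph this morning.
'which candidate' functions as the subject of the clause embedded under 'assume'. Wh-movement fronts it, leaving a gap right after 'assume':
Which candidate could the consultant assume ___ could submit the photograph this morning?
'assume' is word 6.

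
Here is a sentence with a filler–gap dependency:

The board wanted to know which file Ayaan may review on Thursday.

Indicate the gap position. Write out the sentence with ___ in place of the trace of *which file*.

The board wanted to know which file Ayaan may review ___ on Thursday.

In situ: Ayaan may review which file on Thursday.
'which file' functions as the direct object of 'review'. The gap is right after 'review'.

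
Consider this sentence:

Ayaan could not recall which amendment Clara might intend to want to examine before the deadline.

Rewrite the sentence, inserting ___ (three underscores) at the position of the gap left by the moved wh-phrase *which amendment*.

Pre-movement form: Clara might intend to want to examine which amendment before the deadline.
'which amendment' is the direct object of 'examine'. The gap is right after 'examine'.

Ayaan could not recall which amendment Clara might intend to want to examine ___ before the deadline.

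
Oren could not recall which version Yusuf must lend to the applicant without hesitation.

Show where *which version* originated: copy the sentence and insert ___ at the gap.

Oren could not recall which version Yusuf must lend ___ to the applicant without hesitation.

Before movement: Yusuf must lend which version to the applicant without hesitation.
'which version' is the direct object of 'lend'. The gap is right after 'lend'.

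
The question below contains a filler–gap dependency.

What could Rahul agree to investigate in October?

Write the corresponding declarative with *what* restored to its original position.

'what' is the direct object of 'investigate'. Fronting leaves a gap immediately after 'investigate':
What could Rahul agree to investigate ___ in October?

Rahul could agree to investigate what in October.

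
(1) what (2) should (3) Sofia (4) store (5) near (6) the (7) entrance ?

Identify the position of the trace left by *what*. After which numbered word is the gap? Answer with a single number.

In situ: Sofia should store what near the entrance.
'what' functions as the direct object of 'store'. It moves to the left edge, and the trace sits right after 'store':
What should Sofia store ___ near the entrance?
'store' is word 4.

4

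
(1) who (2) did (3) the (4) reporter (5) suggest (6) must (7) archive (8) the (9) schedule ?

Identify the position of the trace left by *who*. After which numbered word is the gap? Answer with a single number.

5

Before movement: The reporter did suggest who must archive the schedule.
'who' is the subject of the clause embedded under 'suggest'. It moves to the left edge, and the trace sits right after 'suggest':
Who did the reporter suggest ___ must archive the schedule?
'suggest' is word 5.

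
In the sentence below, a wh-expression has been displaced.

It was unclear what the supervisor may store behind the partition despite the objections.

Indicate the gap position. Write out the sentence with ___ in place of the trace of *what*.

Before movement: The supervisor may store what behind the partition despite the objections.
'what' functions as the direct object of 'store'. The gap is right after 'store'.

It was unclear what the supervisor may store ___ behind the partition despite the objections.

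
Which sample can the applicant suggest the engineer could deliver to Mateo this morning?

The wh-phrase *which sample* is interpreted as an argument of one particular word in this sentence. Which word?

deliver

Pre-movement form: The applicant can suggest the engineer could deliver which sample to Mateo this morning.
'which sample' functions as the direct object of 'deliver'. It moves to the left edge, and the trace sits right after 'deliver':
Which sample can the applicant suggest the engineer could deliver ___ to Mateo this morning?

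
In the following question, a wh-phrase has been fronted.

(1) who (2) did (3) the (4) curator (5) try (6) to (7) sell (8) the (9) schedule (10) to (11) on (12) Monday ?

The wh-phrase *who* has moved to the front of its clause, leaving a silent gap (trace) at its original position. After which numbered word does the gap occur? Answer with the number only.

Pre-movement form: The curator did try to sell the schedule to who on Monday.
'who' is the object of the preposition 'to' (recipient of 'sell'). Wh-movement fronts it, leaving a gap right after 'to':
Who did the curator try to sell the schedule to ___ on Monday?
'to' is word 10.

10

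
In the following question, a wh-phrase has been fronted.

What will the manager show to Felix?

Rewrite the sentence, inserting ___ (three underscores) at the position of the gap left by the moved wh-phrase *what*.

What will the manager show ___ to Felix?

In situ: The manager will show what to Felix.
'what' is the direct object of 'show'. The gap is right after 'show'.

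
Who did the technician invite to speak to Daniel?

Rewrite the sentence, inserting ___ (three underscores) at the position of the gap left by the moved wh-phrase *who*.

In situ: The technician did invite who to speak to Daniel.
'who' is the direct object of 'invite'. The gap is right after 'invite'.

Who did the technician invite ___ to speak to Daniel?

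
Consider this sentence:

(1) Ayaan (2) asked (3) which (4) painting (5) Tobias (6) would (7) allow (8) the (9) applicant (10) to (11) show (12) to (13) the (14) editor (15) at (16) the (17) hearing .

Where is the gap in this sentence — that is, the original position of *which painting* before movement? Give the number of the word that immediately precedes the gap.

11

In situ: Tobias would allow the applicant to show which painting to the editor at the hearing.
'which painting' is the direct object of 'show'. Fronting leaves a gap immediately after 'show':
Ayaan asked which painting Tobias would allow the applicant to show ___ to the editor at the hearing.
'show' is word 11.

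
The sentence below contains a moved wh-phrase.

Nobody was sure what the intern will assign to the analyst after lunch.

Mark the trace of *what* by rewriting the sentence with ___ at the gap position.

Nobody was sure what the intern will assign ___ to the analyst after lunch.

Before movement: The intern will assign what to the analyst after lunch.
'what' is the direct object of 'assign'. The gap is right after 'assign'.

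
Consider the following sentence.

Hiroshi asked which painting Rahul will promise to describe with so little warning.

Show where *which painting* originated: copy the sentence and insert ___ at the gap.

Pre-movement form: Rahul will promise to describe which painting with so little warning.
The filler 'which painting' is interpreted as the direct object of 'describe'. The gap is right after 'describe'.

Hiroshi asked which painting Rahul will promise to describe ___ with so little warning.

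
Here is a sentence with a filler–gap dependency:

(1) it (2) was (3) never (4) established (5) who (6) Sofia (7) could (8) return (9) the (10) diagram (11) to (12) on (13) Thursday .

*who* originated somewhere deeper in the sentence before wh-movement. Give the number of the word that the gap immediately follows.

Before movement: Sofia could return the diagram to who on Thursday.
The filler 'who' is interpreted as the object of the preposition 'to' (recipient of 'return'). Wh-movement fronts it, leaving a gap right after 'to':
It was never established who Sofia could return the diagram to ___ on Thursday.
'to' is word 11.

11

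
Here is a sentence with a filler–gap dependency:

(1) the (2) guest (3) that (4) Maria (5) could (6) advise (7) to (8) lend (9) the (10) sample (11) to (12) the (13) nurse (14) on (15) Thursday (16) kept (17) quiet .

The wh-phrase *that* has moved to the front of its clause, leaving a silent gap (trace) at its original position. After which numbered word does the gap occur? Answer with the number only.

The filler 'that' is interpreted as the direct object of 'advise'. It moves to the left edge, and the trace sits right after 'advise':
The guest that Maria could advise ___ to lend the sample to the nurse on Thursday kept quiet.
'advise' is word 6.

6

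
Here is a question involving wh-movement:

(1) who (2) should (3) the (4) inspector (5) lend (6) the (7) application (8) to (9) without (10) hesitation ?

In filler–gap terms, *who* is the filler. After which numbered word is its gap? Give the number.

Underlying clause: The inspector should lend the application to who without hesitation.
'who' is the object of the preposition 'to' (recipient of 'lend'). It moves to the left edge, and the trace sits right after 'to':
Who should the inspector lend the application to ___ without hesitation?
'to' is word 8.

8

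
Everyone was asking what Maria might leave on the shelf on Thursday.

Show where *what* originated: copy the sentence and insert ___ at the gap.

Pre-movement form: Maria might leave what on the shelf on Thursday.
The filler 'what' is interpreted as the direct object of 'leave'. The gap is right after 'leave'.

Everyone was asking what Maria might leave ___ on the shelf on Thursday.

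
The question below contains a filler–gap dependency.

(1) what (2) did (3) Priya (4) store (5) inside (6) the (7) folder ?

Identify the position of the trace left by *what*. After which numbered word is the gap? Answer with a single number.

Pre-movement form: Priya did store what inside the folder.
'what' is the direct object of 'store'. Fronting leaves a gap immediately after 'store':
What did Priya store ___ inside the folder?
'store' is word 4.

4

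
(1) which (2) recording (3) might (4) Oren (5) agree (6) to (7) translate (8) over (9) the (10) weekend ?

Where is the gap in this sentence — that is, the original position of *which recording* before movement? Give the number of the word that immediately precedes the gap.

7

Underlying clause: Oren might agree to translate which recording over the weekend.
'which recording' is the direct object of 'translate'. Fronting leaves a gap immediately after 'translate':
Which recording might Oren agree to translate ___ over the weekend?
'translate' is word 7.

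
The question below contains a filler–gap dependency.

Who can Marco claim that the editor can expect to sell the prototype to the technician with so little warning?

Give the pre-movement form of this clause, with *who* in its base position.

'who' is the direct object of 'expect'. Wh-movement fronts it, leaving a gap right after 'expect':
Who can Marco claim that the editor can expect ___ to sell the prototype to the technician with so little warning?

Marco can claim that the editor can expect who to sell the prototype to the technician with so little warning.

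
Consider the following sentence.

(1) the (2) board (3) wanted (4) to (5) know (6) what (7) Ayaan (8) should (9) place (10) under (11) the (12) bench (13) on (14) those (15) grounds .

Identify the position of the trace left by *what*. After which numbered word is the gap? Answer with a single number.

9

Underlying clause: Ayaan should place what under the bench on those grounds.
The filler 'what' is interpreted as the direct object of 'place'. Wh-movement fronts it, leaving a gap right after 'place':
The board wanted to know what Ayaan should place ___ under the bench on those grounds.
'place' is word 9.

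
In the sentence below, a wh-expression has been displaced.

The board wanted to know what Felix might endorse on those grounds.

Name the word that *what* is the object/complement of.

Before movement: Felix might endorse what on those grounds.
The filler 'what' is interpreted as the direct object of 'endorse'. Wh-movement fronts it, leaving a gap right after 'endorse':
The board wanted to know what Felix might endorse ___ on those grounds.

endorse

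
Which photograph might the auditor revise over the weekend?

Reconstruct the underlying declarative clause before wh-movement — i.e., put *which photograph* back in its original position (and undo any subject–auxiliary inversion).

The filler 'which photograph' is interpreted as the direct object of 'revise'. Wh-movement fronts it, leaving a gap right after 'revise':
Which photograph might the auditor revise ___ over the weekend?

The auditor might revise which photograph over the weekend.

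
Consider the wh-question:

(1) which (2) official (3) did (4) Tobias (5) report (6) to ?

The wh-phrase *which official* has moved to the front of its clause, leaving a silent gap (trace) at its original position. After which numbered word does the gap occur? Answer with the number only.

6

Before movement: Tobias did report to which official.
'which official' functions as the object of the preposition 'to'. It moves to the left edge, and the trace sits right after 'to':
Which official did Tobias report to ___?
'to' is word 6.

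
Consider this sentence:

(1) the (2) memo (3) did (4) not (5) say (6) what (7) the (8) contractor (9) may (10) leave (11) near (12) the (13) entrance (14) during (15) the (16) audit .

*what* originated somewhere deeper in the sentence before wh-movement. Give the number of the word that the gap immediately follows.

Before movement: The contractor may leave what near the entrance during the audit.
'what' functions as the direct object of 'leave'. Fronting leaves a gap immediately after 'leave':
The memo did not say what the contractor may leave ___ near the entrance during the audit.
'leave' is word 10.

10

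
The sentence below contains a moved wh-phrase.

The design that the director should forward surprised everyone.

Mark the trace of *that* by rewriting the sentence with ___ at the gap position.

The design that the director should forward ___ surprised everyone.

'that' functions as the direct object of 'forward'. The gap is right after 'forward'.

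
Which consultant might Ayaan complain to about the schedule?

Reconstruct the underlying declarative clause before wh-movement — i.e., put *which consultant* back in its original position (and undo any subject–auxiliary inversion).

Ayaan might complain to which consultant about the schedule.

'which consultant' functions as the object of the preposition 'to'. Wh-movement fronts it, leaving a gap right after 'to':
Which consultant might Ayaan complain to ___ about the schedule?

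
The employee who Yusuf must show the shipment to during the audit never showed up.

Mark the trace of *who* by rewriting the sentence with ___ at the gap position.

The filler 'who' is interpreted as the object of the preposition 'to' (recipient of 'show'). The gap is right after 'to'.

The employee who Yusuf must show the shipment to ___ during the audit never showed up.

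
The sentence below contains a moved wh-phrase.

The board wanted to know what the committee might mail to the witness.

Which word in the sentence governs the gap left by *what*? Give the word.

mail

In situ: The committee might mail what to the witness.
'what' functions as the direct object of 'mail'. Fronting leaves a gap immediately after 'mail':
The board wanted to know what the committee might mail ___ to the witness.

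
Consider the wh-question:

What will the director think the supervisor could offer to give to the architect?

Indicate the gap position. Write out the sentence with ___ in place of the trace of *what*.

Before movement: The director will think the supervisor could offer to give what to the architect.
'what' functions as the direct object of 'give'. The gap is right after 'give'.

What will the director think the supervisor could offer to give ___ to the architect?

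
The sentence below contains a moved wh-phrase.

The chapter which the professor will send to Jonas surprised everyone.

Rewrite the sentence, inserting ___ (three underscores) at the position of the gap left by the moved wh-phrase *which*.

'which' functions as the direct object of 'send'. The gap is right after 'send'.

The chapter which the professor will send ___ to Jonas surprised everyone.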